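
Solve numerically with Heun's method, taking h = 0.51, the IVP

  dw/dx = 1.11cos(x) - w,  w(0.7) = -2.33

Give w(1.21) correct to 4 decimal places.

Heun: k1 = f(x_n, w_n); k2 = f(x_n + h, w_n + h·k1); w_{n+1} = w_n + (h/2)·(k1 + k2).
x=0.700000, w=-2.330000:
  k1 = f(0.700000, -2.330000) = 3.178975
  k2 = f(1.210000, -0.708723) = 1.100574
  w ← -2.330000 + (0.51/2)·(3.178975 + 1.100574) = -1.238715
w(1.21) ≈ -1.2387

-1.2387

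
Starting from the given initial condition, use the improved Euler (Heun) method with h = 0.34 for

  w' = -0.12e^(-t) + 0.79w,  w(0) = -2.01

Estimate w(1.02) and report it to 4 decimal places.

-4.5905

Heun: k1 = f(t_n, w_n); k2 = f(t_n + h, w_n + h·k1); w_{n+1} = w_n + (h/2)·(k1 + k2).
t=0.000000, w=-2.010000:
  k1 = f(0.000000, -2.010000) = -1.707900
  k2 = f(0.340000, -2.590686) = -2.132054
  w ← -2.010000 + (0.34/2)·(-1.707900 + (-2.132054)) = -2.662792
t=0.340000, w=-2.662792:
  k1 = f(0.340000, -2.662792) = -2.189018
  k2 = f(0.680000, -3.407058) = -2.752370
  w ← -2.662792 + (0.34/2)·(-2.189018 + (-2.752370)) = -3.502828
t=0.680000, w=-3.502828:
  k1 = f(0.680000, -3.502828) = -2.828028
  k2 = f(1.020000, -4.464358) = -3.570114
  w ← -3.502828 + (0.34/2)·(-2.828028 + (-3.570114)) = -4.590513
w(1.02) ≈ -4.5905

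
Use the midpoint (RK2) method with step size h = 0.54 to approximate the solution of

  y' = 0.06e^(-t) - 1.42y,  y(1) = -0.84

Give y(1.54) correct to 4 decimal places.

-0.4383

Midpoint: k1 = f(t_n, y_n); k2 = f(t_n + h/2, y_n + (h/2)·k1); y_{n+1} = y_n + h·k2.
t=1.000000, y=-0.840000:
  k1 = f(1.000000, -0.840000) = 1.214873
  k2 = f(1.270000, -0.511984) = 0.743868
  y ← -0.840000 + 0.54·0.743868 = -0.438311
y(1.54) ≈ -0.4383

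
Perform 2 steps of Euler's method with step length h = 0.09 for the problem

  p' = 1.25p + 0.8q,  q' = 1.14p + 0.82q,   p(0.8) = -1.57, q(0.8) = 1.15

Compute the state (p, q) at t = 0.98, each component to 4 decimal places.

Euler on (p,q): p_{n+1} = p_n + h·p', q_{n+1} = q_n + h·q'.
0.800000: (-1.570000, 1.150000); f=(-1.042500, -0.846800) → (-1.663825, 1.073788)
0.890000: (-1.663825, 1.073788); f=(-1.220751, -1.016254) → (-1.773693, 0.982325)
(p(0.98), q(0.98)) ≈ (-1.7737, 0.9823)

-1.7737, 0.9823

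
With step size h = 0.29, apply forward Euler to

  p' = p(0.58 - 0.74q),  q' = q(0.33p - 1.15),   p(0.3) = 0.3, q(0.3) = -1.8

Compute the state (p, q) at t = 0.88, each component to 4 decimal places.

Euler on (p,q): p_{n+1} = p_n + h·p', q_{n+1} = q_n + h·q'.
0.300000: (0.300000, -1.800000); f=(0.573600, 1.891800) → (0.466344, -1.251378)
0.590000: (0.466344, -1.251378); f=(0.702323, 1.246506) → (0.670018, -0.889891)
(p(0.88), q(0.88)) ≈ (0.6700, -0.8899)

0.6700, -0.8899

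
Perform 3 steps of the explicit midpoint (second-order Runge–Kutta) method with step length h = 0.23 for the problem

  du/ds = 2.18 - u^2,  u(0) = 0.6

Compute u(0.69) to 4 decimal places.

1.3073

Midpoint: k1 = f(s_n, u_n); k2 = f(s_n + h/2, u_n + (h/2)·k1); u_{n+1} = u_n + h·k2.
s=0.000000, u=0.600000:
  k1 = f(0.000000, 0.600000) = 1.820000
  k2 = f(0.115000, 0.809300) = 1.525034
  u ← 0.600000 + 0.23·1.525034 = 0.950758
s=0.230000, u=0.950758:
  k1 = f(0.230000, 0.950758) = 1.276060
  k2 = f(0.345000, 1.097505) = 0.975484
  u ← 0.950758 + 0.23·0.975484 = 1.175119
s=0.460000, u=1.175119:
  k1 = f(0.460000, 1.175119) = 0.799095
  k2 = f(0.575000, 1.267015) = 0.574673
  u ← 1.175119 + 0.23·0.574673 = 1.307294
u(0.69) ≈ 1.3073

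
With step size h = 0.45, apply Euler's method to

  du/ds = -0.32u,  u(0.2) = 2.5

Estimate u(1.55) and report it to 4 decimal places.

1.5681

Euler: u_{n+1} = u_n + h·f(s_n, u_n).
s=0.200000, u=2.500000: f=-0.800000 → u ← 2.500000 + 0.45·(-0.800000) = 2.140000
s=0.650000, u=2.140000: f=-0.684800 → u ← 2.140000 + 0.45·(-0.684800) = 1.831840
s=1.100000, u=1.831840: f=-0.586189 → u ← 1.831840 + 0.45·(-0.586189) = 1.568055
u(1.55) ≈ 1.5681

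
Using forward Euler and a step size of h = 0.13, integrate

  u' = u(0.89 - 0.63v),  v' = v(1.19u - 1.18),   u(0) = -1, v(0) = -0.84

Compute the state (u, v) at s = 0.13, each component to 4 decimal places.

-1.1845, -0.5812

Euler on (u,v): u_{n+1} = u_n + h·u', v_{n+1} = v_n + h·v'.
0.000000: (-1.000000, -0.840000); f=(-1.419200, 1.990800) → (-1.184496, -0.581196)
(u(0.13), v(0.13)) ≈ (-1.1845, -0.5812)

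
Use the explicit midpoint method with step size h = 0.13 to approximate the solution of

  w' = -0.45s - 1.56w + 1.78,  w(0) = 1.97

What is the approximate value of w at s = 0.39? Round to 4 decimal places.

Midpoint: k1 = f(s_n, w_n); k2 = f(s_n + h/2, w_n + (h/2)·k1); w_{n+1} = w_n + h·k2.
s=0.000000, w=1.970000:
  k1 = f(0.000000, 1.970000) = -1.293200
  k2 = f(0.065000, 1.885942) = -1.191320
  w ← 1.970000 + 0.13·(-1.191320) = 1.815128
s=0.130000, w=1.815128:
  k1 = f(0.130000, 1.815128) = -1.110100
  k2 = f(0.195000, 1.742972) = -1.026786
  w ← 1.815128 + 0.13·(-1.026786) = 1.681646
s=0.260000, w=1.681646:
  k1 = f(0.260000, 1.681646) = -0.960368
  k2 = f(0.325000, 1.619222) = -0.892237
  w ← 1.681646 + 0.13·(-0.892237) = 1.565655
w(0.39) ≈ 1.5657

1.5657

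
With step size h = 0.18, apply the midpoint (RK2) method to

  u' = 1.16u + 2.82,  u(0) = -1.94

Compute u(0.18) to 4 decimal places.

-1.8268

Midpoint: k1 = f(t_n, u_n); k2 = f(t_n + h/2, u_n + (h/2)·k1); u_{n+1} = u_n + h·k2.
t=0.000000, u=-1.940000:
  k1 = f(0.000000, -1.940000) = 0.569600
  k2 = f(0.090000, -1.888736) = 0.629066
  u ← -1.940000 + 0.18·0.629066 = -1.826768
u(0.18) ≈ -1.8268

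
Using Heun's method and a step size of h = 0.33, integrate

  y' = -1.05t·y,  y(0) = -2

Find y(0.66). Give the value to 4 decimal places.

Heun: k1 = f(t_n, y_n); k2 = f(t_n + h, y_n + h·k1); y_{n+1} = y_n + (h/2)·(k1 + k2).
t=0.000000, y=-2.000000:
  k1 = f(0.000000, -2.000000) = 0.000000
  k2 = f(0.330000, -2.000000) = 0.693000
  y ← -2.000000 + (0.33/2)·(0.000000 + 0.693000) = -1.885655
t=0.330000, y=-1.885655:
  k1 = f(0.330000, -1.885655) = 0.653379
  k2 = f(0.660000, -1.670040) = 1.157338
  y ← -1.885655 + (0.33/2)·(0.653379 + 1.157338) = -1.586887
y(0.66) ≈ -1.5869

-1.5869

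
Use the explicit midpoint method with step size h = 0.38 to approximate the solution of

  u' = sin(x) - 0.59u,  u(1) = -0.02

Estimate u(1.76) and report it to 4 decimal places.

Midpoint: k1 = f(x_n, u_n); k2 = f(x_n + h/2, u_n + (h/2)·k1); u_{n+1} = u_n + h·k2.
x=1.000000, u=-0.020000:
  k1 = f(1.000000, -0.020000) = 0.853271
  k2 = f(1.190000, 0.142121) = 0.844517
  u ← -0.020000 + 0.38·0.844517 = 0.300917
x=1.380000, u=0.300917:
  k1 = f(1.380000, 0.300917) = 0.804313
  k2 = f(1.570000, 0.453736) = 0.732295
  u ← 0.300917 + 0.38·0.732295 = 0.579189
u(1.76) ≈ 0.5792

0.5792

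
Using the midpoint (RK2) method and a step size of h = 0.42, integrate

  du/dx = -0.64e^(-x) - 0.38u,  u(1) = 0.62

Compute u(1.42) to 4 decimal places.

Midpoint: k1 = f(x_n, u_n); k2 = f(x_n + h/2, u_n + (h/2)·k1); u_{n+1} = u_n + h·k2.
x=1.000000, u=0.620000:
  k1 = f(1.000000, 0.620000) = -0.471043
  k2 = f(1.210000, 0.521081) = -0.388857
  u ← 0.620000 + 0.42·(-0.388857) = 0.456680
u(1.42) ≈ 0.4567

0.4567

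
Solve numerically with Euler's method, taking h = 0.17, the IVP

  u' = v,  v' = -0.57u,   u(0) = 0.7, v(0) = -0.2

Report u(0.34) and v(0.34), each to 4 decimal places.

0.6205, -0.3324

Euler on (u,v): u_{n+1} = u_n + h·u', v_{n+1} = v_n + h·v'.
0.000000: (0.700000, -0.200000); f=(-0.200000, -0.399000) → (0.666000, -0.267830)
0.170000: (0.666000, -0.267830); f=(-0.267830, -0.379620) → (0.620469, -0.332365)
(u(0.34), v(0.34)) ≈ (0.6205, -0.3324)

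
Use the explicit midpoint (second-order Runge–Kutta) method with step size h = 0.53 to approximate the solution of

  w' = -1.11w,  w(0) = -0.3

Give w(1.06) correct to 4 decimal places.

-0.1026

Midpoint: k1 = f(t_n, w_n); k2 = f(t_n + h/2, w_n + (h/2)·k1); w_{n+1} = w_n + h·k2.
t=0.000000, w=-0.300000:
  k1 = f(0.000000, -0.300000) = 0.333000
  k2 = f(0.265000, -0.211755) = 0.235048
  w ← -0.300000 + 0.53·0.235048 = -0.175425
t=0.530000, w=-0.175425:
  k1 = f(0.530000, -0.175425) = 0.194721
  k2 = f(0.795000, -0.123823) = 0.137444
  w ← -0.175425 + 0.53·0.137444 = -0.102579
w(1.06) ≈ -0.1026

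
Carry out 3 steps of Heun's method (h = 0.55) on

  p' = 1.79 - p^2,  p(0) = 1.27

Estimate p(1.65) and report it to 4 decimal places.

Heun: k1 = f(x_n, p_n); k2 = f(x_n + h, p_n + h·k1); p_{n+1} = p_n + (h/2)·(k1 + k2).
x=0.000000, p=1.270000:
  k1 = f(0.000000, 1.270000) = 0.177100
  k2 = f(0.550000, 1.367405) = -0.079796
  p ← 1.270000 + (0.55/2)·(0.177100 + (-0.079796)) = 1.296758
x=0.550000, p=1.296758:
  k1 = f(0.550000, 1.296758) = 0.108417
  k2 = f(1.100000, 1.356388) = -0.049789
  p ← 1.296758 + (0.55/2)·(0.108417 + (-0.049789)) = 1.312881
x=1.100000, p=1.312881:
  k1 = f(1.100000, 1.312881) = 0.066342
  k2 = f(1.650000, 1.349370) = -0.030799
  p ← 1.312881 + (0.55/2)·(0.066342 + (-0.030799)) = 1.322656
p(1.65) ≈ 1.3227

1.3227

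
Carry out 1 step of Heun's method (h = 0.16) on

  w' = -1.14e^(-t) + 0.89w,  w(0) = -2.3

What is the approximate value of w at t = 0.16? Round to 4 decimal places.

-2.8327

Heun: k1 = f(t_n, w_n); k2 = f(t_n + h, w_n + h·k1); w_{n+1} = w_n + (h/2)·(k1 + k2).
t=0.000000, w=-2.300000:
  k1 = f(0.000000, -2.300000) = -3.187000
  k2 = f(0.160000, -2.809920) = -3.472273
  w ← -2.300000 + (0.16/2)·(-3.187000 + (-3.472273)) = -2.832742
w(0.16) ≈ -2.8327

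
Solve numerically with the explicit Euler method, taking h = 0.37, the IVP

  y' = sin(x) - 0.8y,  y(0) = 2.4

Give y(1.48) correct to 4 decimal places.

Euler: y_{n+1} = y_n + h·f(x_n, y_n).
x=0.000000, y=2.400000: f=-1.920000 → y ← 2.400000 + 0.37·(-1.920000) = 1.689600
x=0.370000, y=1.689600: f=-0.990065 → y ← 1.689600 + 0.37·(-0.990065) = 1.323276
x=0.740000, y=1.323276: f=-0.384333 → y ← 1.323276 + 0.37·(-0.384333) = 1.181073
x=1.110000, y=1.181073: f=-0.049160 → y ← 1.181073 + 0.37·(-0.049160) = 1.162884
y(1.48) ≈ 1.1629

1.1629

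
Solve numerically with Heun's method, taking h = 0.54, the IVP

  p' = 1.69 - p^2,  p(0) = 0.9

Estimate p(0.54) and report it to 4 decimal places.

1.0833

Heun: k1 = f(x_n, p_n); k2 = f(x_n + h, p_n + h·k1); p_{n+1} = p_n + (h/2)·(k1 + k2).
x=0.000000, p=0.900000:
  k1 = f(0.000000, 0.900000) = 0.880000
  k2 = f(0.540000, 1.375200) = -0.201175
  p ← 0.900000 + (0.54/2)·(0.880000 + (-0.201175)) = 1.083283
p(0.54) ≈ 1.0833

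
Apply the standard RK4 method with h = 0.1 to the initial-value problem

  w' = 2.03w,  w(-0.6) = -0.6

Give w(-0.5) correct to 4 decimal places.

-0.7350

RK4: k1 = f(x_n, w_n); k2 = f(x_n + h/2, w_n + (h/2)·k1); k3 = f(x_n + h/2, w_n + (h/2)·k2); k4 = f(x_n + h, w_n + h·k3); w_{n+1} = w_n + (h/6)·(k1 + 2k2 + 2k3 + k4).
x=-0.600000, w=-0.600000:
  k1 = f(-0.600000, -0.600000) = -1.218000
  k2 = f(-0.550000, -0.660900) = -1.341627
  k3 = f(-0.550000, -0.667081) = -1.354175
  k4 = f(-0.500000, -0.735418) = -1.492898
  w ← -0.600000 + (0.1/6)·(k1 + 2k2 + 2k3 + k4) = -0.735042
w(-0.5) ≈ -0.7350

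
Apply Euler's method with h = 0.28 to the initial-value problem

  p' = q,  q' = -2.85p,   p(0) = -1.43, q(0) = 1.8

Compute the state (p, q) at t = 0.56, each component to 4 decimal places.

Euler on (p,q): p_{n+1} = p_n + h·p', q_{n+1} = q_n + h·q'.
0.000000: (-1.430000, 1.800000); f=(1.800000, 4.075500) → (-0.926000, 2.941140)
0.280000: (-0.926000, 2.941140); f=(2.941140, 2.639100) → (-0.102481, 3.680088)
(p(0.56), q(0.56)) ≈ (-0.1025, 3.6801)

-0.1025, 3.6801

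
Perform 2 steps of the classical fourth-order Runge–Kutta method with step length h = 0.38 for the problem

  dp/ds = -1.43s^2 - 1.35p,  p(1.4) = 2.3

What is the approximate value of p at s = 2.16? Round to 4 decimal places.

RK4: k1 = f(s_n, p_n); k2 = f(s_n + h/2, p_n + (h/2)·k1); k3 = f(s_n + h/2, p_n + (h/2)·k2); k4 = f(s_n + h, p_n + h·k3); p_{n+1} = p_n + (h/6)·(k1 + 2k2 + 2k3 + k4).
s=1.400000, p=2.300000:
  k1 = f(1.400000, 2.300000) = -5.907800
  k2 = f(1.590000, 1.177518) = -5.204832
  k3 = f(1.590000, 1.311082) = -5.385144
  k4 = f(1.780000, 0.253645) = -4.873233
  p ← 2.300000 + (0.38/6)·(k1 + 2k2 + 2k3 + k4) = 0.275804
s=1.780000, p=0.275804:
  k1 = f(1.780000, 0.275804) = -4.903148
  k2 = f(1.970000, -0.655794) = -4.664365
  k3 = f(1.970000, -0.610425) = -4.725613
  k4 = f(2.160000, -1.519929) = -4.619904
  p ← 0.275804 + (0.38/6)·(k1 + 2k2 + 2k3 + k4) = -1.516720
p(2.16) ≈ -1.5167

-1.5167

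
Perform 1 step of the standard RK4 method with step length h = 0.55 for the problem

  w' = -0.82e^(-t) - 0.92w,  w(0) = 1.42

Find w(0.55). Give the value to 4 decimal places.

RK4: k1 = f(t_n, w_n); k2 = f(t_n + h/2, w_n + (h/2)·k1); k3 = f(t_n + h/2, w_n + (h/2)·k2); k4 = f(t_n + h, w_n + h·k3); w_{n+1} = w_n + (h/6)·(k1 + 2k2 + 2k3 + k4).
t=0.000000, w=1.420000:
  k1 = f(0.000000, 1.420000) = -2.126400
  k2 = f(0.275000, 0.835240) = -1.391270
  k3 = f(0.275000, 1.037401) = -1.577258
  k4 = f(0.550000, 0.552508) = -0.981406
  w ← 1.420000 + (0.55/6)·(k1 + 2k2 + 2k3 + k4) = 0.590888
w(0.55) ≈ 0.5909

0.5909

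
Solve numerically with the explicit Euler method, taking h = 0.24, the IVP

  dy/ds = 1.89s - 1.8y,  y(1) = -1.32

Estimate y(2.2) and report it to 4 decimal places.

Euler: y_{n+1} = y_n + h·f(s_n, y_n).
s=1.000000, y=-1.320000: f=4.266000 → y ← -1.320000 + 0.24·4.266000 = -0.296160
s=1.240000, y=-0.296160: f=2.876688 → y ← -0.296160 + 0.24·2.876688 = 0.394245
s=1.480000, y=0.394245: f=2.087559 → y ← 0.394245 + 0.24·2.087559 = 0.895259
s=1.720000, y=0.895259: f=1.639333 → y ← 0.895259 + 0.24·1.639333 = 1.288699
s=1.960000, y=1.288699: f=1.384741 → y ← 1.288699 + 0.24·1.384741 = 1.621037
y(2.2) ≈ 1.6210

1.6210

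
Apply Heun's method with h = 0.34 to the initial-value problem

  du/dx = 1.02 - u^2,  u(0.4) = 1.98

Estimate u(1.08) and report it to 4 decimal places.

1.2616

Heun: k1 = f(x_n, u_n); k2 = f(x_n + h, u_n + h·k1); u_{n+1} = u_n + (h/2)·(k1 + k2).
x=0.400000, u=1.980000:
  k1 = f(0.400000, 1.980000) = -2.900400
  k2 = f(0.740000, 0.993864) = 0.032234
  u ← 1.980000 + (0.34/2)·(-2.900400 + 0.032234) = 1.492412
x=0.740000, u=1.492412:
  k1 = f(0.740000, 1.492412) = -1.207293
  k2 = f(1.080000, 1.081932) = -0.150577
  u ← 1.492412 + (0.34/2)·(-1.207293 + (-0.150577)) = 1.261574
u(1.08) ≈ 1.2616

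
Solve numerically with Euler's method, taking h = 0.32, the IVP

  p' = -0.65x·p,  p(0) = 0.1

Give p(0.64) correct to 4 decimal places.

Euler: p_{n+1} = p_n + h·f(x_n, p_n).
x=0.000000, p=0.100000: f=0.000000 → p ← 0.100000 + 0.32·0.000000 = 0.100000
x=0.320000, p=0.100000: f=-0.020800 → p ← 0.100000 + 0.32·(-0.020800) = 0.093344
p(0.64) ≈ 0.0933

0.0933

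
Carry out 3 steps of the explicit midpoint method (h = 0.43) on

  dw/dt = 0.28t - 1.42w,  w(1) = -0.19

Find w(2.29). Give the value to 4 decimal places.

0.2653

Midpoint: k1 = f(t_n, w_n); k2 = f(t_n + h/2, w_n + (h/2)·k1); w_{n+1} = w_n + h·k2.
t=1.000000, w=-0.190000:
  k1 = f(1.000000, -0.190000) = 0.549800
  k2 = f(1.215000, -0.071793) = 0.442146
  w ← -0.190000 + 0.43·0.442146 = 0.000123
t=1.430000, w=0.000123:
  k1 = f(1.430000, 0.000123) = 0.400226
  k2 = f(1.645000, 0.086171) = 0.338237
  w ← 0.000123 + 0.43·0.338237 = 0.145565
t=1.860000, w=0.145565:
  k1 = f(1.860000, 0.145565) = 0.314098
  k2 = f(2.075000, 0.213096) = 0.278404
  w ← 0.145565 + 0.43·0.278404 = 0.265278
w(2.29) ≈ 0.2653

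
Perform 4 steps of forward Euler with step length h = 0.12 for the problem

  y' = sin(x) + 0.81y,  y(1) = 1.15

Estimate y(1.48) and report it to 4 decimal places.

2.1719

Euler: y_{n+1} = y_n + h·f(x_n, y_n).
x=1.000000, y=1.150000: f=1.772971 → y ← 1.150000 + 0.12·1.772971 = 1.362757
x=1.120000, y=1.362757: f=2.003933 → y ← 1.362757 + 0.12·2.003933 = 1.603229
x=1.240000, y=1.603229: f=2.244399 → y ← 1.603229 + 0.12·2.244399 = 1.872556
x=1.360000, y=1.872556: f=2.494635 → y ← 1.872556 + 0.12·2.494635 = 2.171913
y(1.48) ≈ 2.1719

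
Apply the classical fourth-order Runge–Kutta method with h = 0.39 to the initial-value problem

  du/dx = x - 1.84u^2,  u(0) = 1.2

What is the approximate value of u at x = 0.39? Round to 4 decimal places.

RK4: k1 = f(x_n, u_n); k2 = f(x_n + h/2, u_n + (h/2)·k1); k3 = f(x_n + h/2, u_n + (h/2)·k2); k4 = f(x_n + h, u_n + h·k3); u_{n+1} = u_n + (h/6)·(k1 + 2k2 + 2k3 + k4).
x=0.000000, u=1.200000:
  k1 = f(0.000000, 1.200000) = -2.649600
  k2 = f(0.195000, 0.683328) = -0.664164
  k3 = f(0.195000, 1.070488) = -1.913538
  k4 = f(0.390000, 0.453720) = 0.011214
  u ← 1.200000 + (0.39/6)·(k1 + 2k2 + 2k3 + k4) = 0.693404
u(0.39) ≈ 0.6934

0.6934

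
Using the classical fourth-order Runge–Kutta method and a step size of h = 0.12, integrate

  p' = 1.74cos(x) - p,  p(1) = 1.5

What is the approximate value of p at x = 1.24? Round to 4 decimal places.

1.3397

RK4: k1 = f(x_n, p_n); k2 = f(x_n + h/2, p_n + (h/2)·k1); k3 = f(x_n + h/2, p_n + (h/2)·k2); k4 = f(x_n + h, p_n + h·k3); p_{n+1} = p_n + (h/6)·(k1 + 2k2 + 2k3 + k4).
x=1.000000, p=1.500000:
  k1 = f(1.000000, 1.500000) = -0.559874
  k2 = f(1.060000, 1.466408) = -0.615770
  k3 = f(1.060000, 1.463054) = -0.612416
  k4 = f(1.120000, 1.426510) = -0.668423
  p ← 1.500000 + (0.12/6)·(k1 + 2k2 + 2k3 + k4) = 1.426307
x=1.120000, p=1.426307:
  k1 = f(1.120000, 1.426307) = -0.668219
  k2 = f(1.180000, 1.386213) = -0.723404
  k3 = f(1.180000, 1.382902) = -0.720093
  k4 = f(1.240000, 1.339895) = -0.774750
  p ← 1.426307 + (0.12/6)·(k1 + 2k2 + 2k3 + k4) = 1.339707
p(1.24) ≈ 1.3397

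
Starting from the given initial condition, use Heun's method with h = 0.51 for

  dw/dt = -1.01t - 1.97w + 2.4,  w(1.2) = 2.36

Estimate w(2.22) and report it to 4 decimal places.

Heun: k1 = f(t_n, w_n); k2 = f(t_n + h, w_n + h·k1); w_{n+1} = w_n + (h/2)·(k1 + k2).
t=1.200000, w=2.360000:
  k1 = f(1.200000, 2.360000) = -3.461200
  k2 = f(1.710000, 0.594788) = -0.498832
  w ← 2.360000 + (0.51/2)·(-3.461200 + (-0.498832)) = 1.350192
t=1.710000, w=1.350192:
  k1 = f(1.710000, 1.350192) = -1.986978
  k2 = f(2.220000, 0.336833) = -0.505761
  w ← 1.350192 + (0.51/2)·(-1.986978 + (-0.505761)) = 0.714543
w(2.22) ≈ 0.7145

0.7145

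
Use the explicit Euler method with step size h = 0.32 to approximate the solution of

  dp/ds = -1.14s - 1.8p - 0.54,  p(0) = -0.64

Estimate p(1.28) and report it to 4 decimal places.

-0.7812

Euler: p_{n+1} = p_n + h·f(s_n, p_n).
s=0.000000, p=-0.640000: f=0.612000 → p ← -0.640000 + 0.32·0.612000 = -0.444160
s=0.320000, p=-0.444160: f=-0.105312 → p ← -0.444160 + 0.32·(-0.105312) = -0.477860
s=0.640000, p=-0.477860: f=-0.409452 → p ← -0.477860 + 0.32·(-0.409452) = -0.608885
s=0.960000, p=-0.608885: f=-0.538408 → p ← -0.608885 + 0.32·(-0.538408) = -0.781175
p(1.28) ≈ -0.7812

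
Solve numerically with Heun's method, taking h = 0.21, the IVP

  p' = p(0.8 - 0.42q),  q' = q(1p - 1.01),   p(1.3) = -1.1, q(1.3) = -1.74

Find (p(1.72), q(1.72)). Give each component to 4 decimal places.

-1.8535, -0.6580

Heun on (p,q): k1 = f(s_n, state_n); k2 = f(s_n + h, state_n + h·k1); state_{n+1} = state_n + (h/2)·(k1 + k2).
1.300000: (-1.100000, -1.740000)
  k1 = (-1.683880, 3.671400)
  predictor → (-1.453615, -0.969006)
  k2 = (-1.754488, 2.387258)
  → (-1.461029, -1.103841)
1.510000: (-1.461029, -1.103841)
  k1 = (-1.846175, 2.727623)
  predictor → (-1.848725, -0.531040)
  k2 = (-1.891314, 1.518098)
  → (-1.853465, -0.658040)
(p(1.72), q(1.72)) ≈ (-1.8535, -0.6580)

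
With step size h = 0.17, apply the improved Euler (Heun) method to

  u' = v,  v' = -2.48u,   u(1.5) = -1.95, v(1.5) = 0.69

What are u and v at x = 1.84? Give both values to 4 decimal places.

Heun on (u,v): k1 = f(x_n, state_n); k2 = f(x_n + h, state_n + h·k1); state_{n+1} = state_n + (h/2)·(k1 + k2).
1.500000: (-1.950000, 0.690000)
  k1 = (0.690000, 4.836000)
  predictor → (-1.832700, 1.512120)
  k2 = (1.512120, 4.545096)
  → (-1.762820, 1.487393)
1.670000: (-1.762820, 1.487393)
  k1 = (1.487393, 4.371793)
  predictor → (-1.509963, 2.230598)
  k2 = (2.230598, 3.744708)
  → (-1.446791, 2.177296)
(u(1.84), v(1.84)) ≈ (-1.4468, 2.1773)

-1.4468, 2.1773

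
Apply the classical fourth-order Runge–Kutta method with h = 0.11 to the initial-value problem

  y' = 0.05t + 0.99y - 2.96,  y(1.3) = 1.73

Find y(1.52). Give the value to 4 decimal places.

1.4407

RK4: k1 = f(t_n, y_n); k2 = f(t_n + h/2, y_n + (h/2)·k1); k3 = f(t_n + h/2, y_n + (h/2)·k2); k4 = f(t_n + h, y_n + h·k3); y_{n+1} = y_n + (h/6)·(k1 + 2k2 + 2k3 + k4).
t=1.300000, y=1.730000:
  k1 = f(1.300000, 1.730000) = -1.182300
  k2 = f(1.355000, 1.664973) = -1.243926
  k3 = f(1.355000, 1.661584) = -1.247282
  k4 = f(1.410000, 1.592799) = -1.312629
  y ← 1.730000 + (0.11/6)·(k1 + 2k2 + 2k3 + k4) = 1.592915
t=1.410000, y=1.592915:
  k1 = f(1.410000, 1.592915) = -1.312514
  k2 = f(1.465000, 1.520727) = -1.381230
  k3 = f(1.465000, 1.516948) = -1.384972
  k4 = f(1.520000, 1.440568) = -1.457837
  y ← 1.592915 + (0.11/6)·(k1 + 2k2 + 2k3 + k4) = 1.440698
y(1.52) ≈ 1.4407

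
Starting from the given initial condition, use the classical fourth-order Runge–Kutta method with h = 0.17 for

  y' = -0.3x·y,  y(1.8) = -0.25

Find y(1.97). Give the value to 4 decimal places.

-0.2271

RK4: k1 = f(x_n, y_n); k2 = f(x_n + h/2, y_n + (h/2)·k1); k3 = f(x_n + h/2, y_n + (h/2)·k2); k4 = f(x_n + h, y_n + h·k3); y_{n+1} = y_n + (h/6)·(k1 + 2k2 + 2k3 + k4).
x=1.800000, y=-0.250000:
  k1 = f(1.800000, -0.250000) = 0.135000
  k2 = f(1.885000, -0.238525) = 0.134886
  k3 = f(1.885000, -0.238535) = 0.134891
  k4 = f(1.970000, -0.227068) = 0.134197
  y ← -0.250000 + (0.17/6)·(k1 + 2k2 + 2k3 + k4) = -0.227085
y(1.97) ≈ -0.2271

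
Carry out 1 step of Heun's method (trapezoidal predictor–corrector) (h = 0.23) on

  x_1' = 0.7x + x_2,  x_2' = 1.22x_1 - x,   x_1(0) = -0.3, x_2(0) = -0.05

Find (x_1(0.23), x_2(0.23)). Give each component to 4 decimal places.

Heun on (x_1,x_2): k1 = f(x_n, state_n); k2 = f(x_n + h, state_n + h·k1); state_{n+1} = state_n + (h/2)·(k1 + k2).
0.000000: (-0.300000, -0.050000)
  k1 = (-0.050000, -0.366000)
  predictor → (-0.311500, -0.134180)
  k2 = (0.026820, -0.610030)
  → (-0.302666, -0.162243)
(x_1(0.23), x_2(0.23)) ≈ (-0.3027, -0.1622)

-0.3027, -0.1622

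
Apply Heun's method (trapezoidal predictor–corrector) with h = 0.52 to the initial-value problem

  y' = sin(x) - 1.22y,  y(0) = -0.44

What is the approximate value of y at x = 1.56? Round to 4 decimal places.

Heun: k1 = f(x_n, y_n); k2 = f(x_n + h, y_n + h·k1); y_{n+1} = y_n + (h/2)·(k1 + k2).
x=0.000000, y=-0.440000:
  k1 = f(0.000000, -0.440000) = 0.536800
  k2 = f(0.520000, -0.160864) = 0.693134
  y ← -0.440000 + (0.52/2)·(0.536800 + 0.693134) = -0.120217
x=0.520000, y=-0.120217:
  k1 = f(0.520000, -0.120217) = 0.643545
  k2 = f(1.040000, 0.214426) = 0.600804
  y ← -0.120217 + (0.52/2)·(0.643545 + 0.600804) = 0.203314
x=1.040000, y=0.203314:
  k1 = f(1.040000, 0.203314) = 0.614362
  k2 = f(1.560000, 0.522782) = 0.362148
  y ← 0.203314 + (0.52/2)·(0.614362 + 0.362148) = 0.457206
y(1.56) ≈ 0.4572

0.4572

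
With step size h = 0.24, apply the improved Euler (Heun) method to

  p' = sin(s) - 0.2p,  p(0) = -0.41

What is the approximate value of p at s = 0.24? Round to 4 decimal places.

Heun: k1 = f(s_n, p_n); k2 = f(s_n + h, p_n + h·k1); p_{n+1} = p_n + (h/2)·(k1 + k2).
s=0.000000, p=-0.410000:
  k1 = f(0.000000, -0.410000) = 0.082000
  k2 = f(0.240000, -0.390320) = 0.315767
  p ← -0.410000 + (0.24/2)·(0.082000 + 0.315767) = -0.362268
p(0.24) ≈ -0.3623

-0.3623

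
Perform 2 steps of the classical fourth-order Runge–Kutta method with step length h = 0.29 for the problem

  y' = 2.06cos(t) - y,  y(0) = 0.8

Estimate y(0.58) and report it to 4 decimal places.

1.2972

RK4: k1 = f(t_n, y_n); k2 = f(t_n + h/2, y_n + (h/2)·k1); k3 = f(t_n + h/2, y_n + (h/2)·k2); k4 = f(t_n + h, y_n + h·k3); y_{n+1} = y_n + (h/6)·(k1 + 2k2 + 2k3 + k4).
t=0.000000, y=0.800000:
  k1 = f(0.000000, 0.800000) = 1.260000
  k2 = f(0.145000, 0.982700) = 1.055682
  k3 = f(0.145000, 0.953074) = 1.085308
  k4 = f(0.290000, 1.114739) = 0.859243
  y ← 0.800000 + (0.29/6)·(k1 + 2k2 + 2k3 + k4) = 1.109392
t=0.290000, y=1.109392:
  k1 = f(0.290000, 1.109392) = 0.864590
  k2 = f(0.435000, 1.234758) = 0.633394
  k3 = f(0.435000, 1.201235) = 0.666918
  k4 = f(0.580000, 1.302799) = 0.420314
  y ← 1.109392 + (0.29/6)·(k1 + 2k2 + 2k3 + k4) = 1.297193
y(0.58) ≈ 1.2972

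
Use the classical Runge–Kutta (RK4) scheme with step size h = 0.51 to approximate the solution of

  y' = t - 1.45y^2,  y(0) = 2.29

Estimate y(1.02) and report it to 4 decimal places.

0.4626

RK4: k1 = f(t_n, y_n); k2 = f(t_n + h/2, y_n + (h/2)·k1); k3 = f(t_n + h/2, y_n + (h/2)·k2); k4 = f(t_n + h, y_n + h·k3); y_{n+1} = y_n + (h/6)·(k1 + 2k2 + 2k3 + k4).
t=0.000000, y=2.290000:
  k1 = f(0.000000, 2.290000) = -7.603945
  k2 = f(0.255000, 0.350994) = 0.076365
  k3 = f(0.255000, 2.309473) = -7.478815
  k4 = f(0.510000, -1.524196) = -2.858600
  y ← 2.290000 + (0.51/6)·(k1 + 2k2 + 2k3 + k4) = 0.142267
t=0.510000, y=0.142267:
  k1 = f(0.510000, 0.142267) = 0.480652
  k2 = f(0.765000, 0.264833) = 0.663302
  k3 = f(0.765000, 0.311409) = 0.624385
  k4 = f(1.020000, 0.460704) = 0.712241
  y ← 0.142267 + (0.51/6)·(k1 + 2k2 + 2k3 + k4) = 0.462570
y(1.02) ≈ 0.4626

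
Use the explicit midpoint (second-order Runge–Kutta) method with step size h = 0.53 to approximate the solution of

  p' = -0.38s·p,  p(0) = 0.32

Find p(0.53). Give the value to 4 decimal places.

Midpoint: k1 = f(s_n, p_n); k2 = f(s_n + h/2, p_n + (h/2)·k1); p_{n+1} = p_n + h·k2.
s=0.000000, p=0.320000:
  k1 = f(0.000000, 0.320000) = 0.000000
  k2 = f(0.265000, 0.320000) = -0.032224
  p ← 0.320000 + 0.53·(-0.032224) = 0.302921
p(0.53) ≈ 0.3029

0.3029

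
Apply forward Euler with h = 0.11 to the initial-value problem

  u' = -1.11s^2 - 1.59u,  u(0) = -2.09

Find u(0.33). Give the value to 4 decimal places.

Euler: u_{n+1} = u_n + h·f(s_n, u_n).
s=0.000000, u=-2.090000: f=3.323100 → u ← -2.090000 + 0.11·3.323100 = -1.724459
s=0.110000, u=-1.724459: f=2.728459 → u ← -1.724459 + 0.11·2.728459 = -1.424329
s=0.220000, u=-1.424329: f=2.210958 → u ← -1.424329 + 0.11·2.210958 = -1.181123
u(0.33) ≈ -1.1811

-1.1811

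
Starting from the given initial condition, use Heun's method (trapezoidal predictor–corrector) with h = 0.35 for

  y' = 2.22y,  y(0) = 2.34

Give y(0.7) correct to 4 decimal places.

Heun: k1 = f(t_n, y_n); k2 = f(t_n + h, y_n + h·k1); y_{n+1} = y_n + (h/2)·(k1 + k2).
t=0.000000, y=2.340000:
  k1 = f(0.000000, 2.340000) = 5.194800
  k2 = f(0.350000, 4.158180) = 9.231160
  y ← 2.340000 + (0.35/2)·(5.194800 + 9.231160) = 4.864543
t=0.350000, y=4.864543:
  k1 = f(0.350000, 4.864543) = 10.799285
  k2 = f(0.700000, 8.644293) = 19.190330
  y ← 4.864543 + (0.35/2)·(10.799285 + 19.190330) = 10.112726
y(0.7) ≈ 10.1127

10.1127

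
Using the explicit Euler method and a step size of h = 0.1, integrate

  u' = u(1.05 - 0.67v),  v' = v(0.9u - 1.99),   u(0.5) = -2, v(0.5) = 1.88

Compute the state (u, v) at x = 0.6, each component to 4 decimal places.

-1.9581, 1.1675

Euler on (u,v): u_{n+1} = u_n + h·u', v_{n+1} = v_n + h·v'.
0.500000: (-2.000000, 1.880000); f=(0.419200, -7.125200) → (-1.958080, 1.167480)
(u(0.6), v(0.6)) ≈ (-1.9581, 1.1675)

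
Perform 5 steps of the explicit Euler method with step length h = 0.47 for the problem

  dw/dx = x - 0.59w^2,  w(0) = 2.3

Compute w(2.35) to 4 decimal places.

1.7458

Euler: w_{n+1} = w_n + h·f(x_n, w_n).
x=0.000000, w=2.300000: f=-3.121100 → w ← 2.300000 + 0.47·(-3.121100) = 0.833083
x=0.470000, w=0.833083: f=0.060524 → w ← 0.833083 + 0.47·0.060524 = 0.861529
x=0.940000, w=0.861529: f=0.502083 → w ← 0.861529 + 0.47·0.502083 = 1.097508
x=1.410000, w=1.097508: f=0.699331 → w ← 1.097508 + 0.47·0.699331 = 1.426194
x=1.880000, w=1.426194: f=0.679923 → w ← 1.426194 + 0.47·0.679923 = 1.745758
w(2.35) ≈ 1.7458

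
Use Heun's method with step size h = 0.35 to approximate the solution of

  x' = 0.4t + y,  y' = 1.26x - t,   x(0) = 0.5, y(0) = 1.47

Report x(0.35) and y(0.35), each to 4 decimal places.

1.0776, 1.7427

Heun on (x,y): k1 = f(t_n, state_n); k2 = f(t_n + h, state_n + h·k1); state_{n+1} = state_n + (h/2)·(k1 + k2).
0.000000: (0.500000, 1.470000)
  k1 = (1.470000, 0.630000)
  predictor → (1.014500, 1.690500)
  k2 = (1.830500, 0.928270)
  → (1.077587, 1.742697)
(x(0.35), y(0.35)) ≈ (1.0776, 1.7427)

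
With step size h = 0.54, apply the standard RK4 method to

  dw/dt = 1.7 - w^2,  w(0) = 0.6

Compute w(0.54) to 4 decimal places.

RK4: k1 = f(t_n, w_n); k2 = f(t_n + h/2, w_n + (h/2)·k1); k3 = f(t_n + h/2, w_n + (h/2)·k2); k4 = f(t_n + h, w_n + h·k3); w_{n+1} = w_n + (h/6)·(k1 + 2k2 + 2k3 + k4).
t=0.000000, w=0.600000:
  k1 = f(0.000000, 0.600000) = 1.340000
  k2 = f(0.270000, 0.961800) = 0.774941
  k3 = f(0.270000, 0.809234) = 1.045140
  k4 = f(0.540000, 1.164376) = 0.344229
  w ← 0.600000 + (0.54/6)·(k1 + 2k2 + 2k3 + k4) = 1.079195
w(0.54) ≈ 1.0792

1.0792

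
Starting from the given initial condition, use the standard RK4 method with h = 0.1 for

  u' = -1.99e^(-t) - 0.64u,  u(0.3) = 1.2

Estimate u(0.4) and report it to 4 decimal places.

RK4: k1 = f(t_n, u_n); k2 = f(t_n + h/2, u_n + (h/2)·k1); k3 = f(t_n + h/2, u_n + (h/2)·k2); k4 = f(t_n + h, u_n + h·k3); u_{n+1} = u_n + (h/6)·(k1 + 2k2 + 2k3 + k4).
t=0.300000, u=1.200000:
  k1 = f(0.300000, 1.200000) = -2.242228
  k2 = f(0.350000, 1.087889) = -2.098578
  k3 = f(0.350000, 1.095071) = -2.103175
  k4 = f(0.400000, 0.989683) = -1.967334
  u ← 1.200000 + (0.1/6)·(k1 + 2k2 + 2k3 + k4) = 0.989782
u(0.4) ≈ 0.9898

0.9898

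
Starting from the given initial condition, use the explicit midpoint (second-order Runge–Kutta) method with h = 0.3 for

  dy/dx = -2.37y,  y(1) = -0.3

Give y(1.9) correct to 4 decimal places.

Midpoint: k1 = f(x_n, y_n); k2 = f(x_n + h/2, y_n + (h/2)·k1); y_{n+1} = y_n + h·k2.
x=1.000000, y=-0.300000:
  k1 = f(1.000000, -0.300000) = 0.711000
  k2 = f(1.150000, -0.193350) = 0.458240
  y ← -0.300000 + 0.3·0.458240 = -0.162528
x=1.300000, y=-0.162528:
  k1 = f(1.300000, -0.162528) = 0.385192
  k2 = f(1.450000, -0.104749) = 0.248256
  y ← -0.162528 + 0.3·0.248256 = -0.088051
x=1.600000, y=-0.088051:
  k1 = f(1.600000, -0.088051) = 0.208682
  k2 = f(1.750000, -0.056749) = 0.134495
  y ← -0.088051 + 0.3·0.134495 = -0.047703
y(1.9) ≈ -0.0477

-0.0477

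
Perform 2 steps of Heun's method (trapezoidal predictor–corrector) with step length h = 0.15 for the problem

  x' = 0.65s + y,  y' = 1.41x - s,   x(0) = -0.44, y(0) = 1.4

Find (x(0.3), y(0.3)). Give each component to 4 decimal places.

-0.0154, 1.2580

Heun on (x,y): k1 = f(s_n, state_n); k2 = f(s_n + h, state_n + h·k1); state_{n+1} = state_n + (h/2)·(k1 + k2).
0.000000: (-0.440000, 1.400000)
  k1 = (1.400000, -0.620400)
  predictor → (-0.230000, 1.306940)
  k2 = (1.404440, -0.474300)
  → (-0.229667, 1.317897)
0.150000: (-0.229667, 1.317897)
  k1 = (1.415397, -0.473830)
  predictor → (-0.017357, 1.246823)
  k2 = (1.441823, -0.324474)
  → (-0.015375, 1.258025)
(x(0.3), y(0.3)) ≈ (-0.0154, 1.2580)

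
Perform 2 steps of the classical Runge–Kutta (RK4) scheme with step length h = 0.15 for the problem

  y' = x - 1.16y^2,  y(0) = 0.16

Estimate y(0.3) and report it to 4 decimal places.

0.1949

RK4: k1 = f(x_n, y_n); k2 = f(x_n + h/2, y_n + (h/2)·k1); k3 = f(x_n + h/2, y_n + (h/2)·k2); k4 = f(x_n + h, y_n + h·k3); y_{n+1} = y_n + (h/6)·(k1 + 2k2 + 2k3 + k4).
x=0.000000, y=0.160000:
  k1 = f(0.000000, 0.160000) = -0.029696
  k2 = f(0.075000, 0.157773) = 0.046125
  k3 = f(0.075000, 0.163459) = 0.044006
  k4 = f(0.150000, 0.166601) = 0.117803
  y ← 0.160000 + (0.15/6)·(k1 + 2k2 + 2k3 + k4) = 0.166709
x=0.150000, y=0.166709:
  k1 = f(0.150000, 0.166709) = 0.117761
  k2 = f(0.225000, 0.175541) = 0.189255
  k3 = f(0.225000, 0.180903) = 0.187038
  k4 = f(0.300000, 0.194765) = 0.255997
  y ← 0.166709 + (0.15/6)·(k1 + 2k2 + 2k3 + k4) = 0.194868
y(0.3) ≈ 0.1949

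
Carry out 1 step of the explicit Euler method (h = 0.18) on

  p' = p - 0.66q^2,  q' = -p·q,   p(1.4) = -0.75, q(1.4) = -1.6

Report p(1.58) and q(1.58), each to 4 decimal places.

-1.1891, -1.8160

Euler on (p,q): p_{n+1} = p_n + h·p', q_{n+1} = q_n + h·q'.
1.400000: (-0.750000, -1.600000); f=(-2.439600, -1.200000) → (-1.189128, -1.816000)
(p(1.58), q(1.58)) ≈ (-1.1891, -1.8160)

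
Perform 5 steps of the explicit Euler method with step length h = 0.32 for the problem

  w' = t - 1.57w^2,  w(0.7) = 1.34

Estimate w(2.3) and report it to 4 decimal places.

Euler: w_{n+1} = w_n + h·f(t_n, w_n).
t=0.700000, w=1.340000: f=-2.119092 → w ← 1.340000 + 0.32·(-2.119092) = 0.661891
t=1.020000, w=0.661891: f=0.332184 → w ← 0.661891 + 0.32·0.332184 = 0.768190
t=1.340000, w=0.768190: f=0.413519 → w ← 0.768190 + 0.32·0.413519 = 0.900516
t=1.660000, w=0.900516: f=0.386842 → w ← 0.900516 + 0.32·0.386842 = 1.024305
t=1.980000, w=1.024305: f=0.332754 → w ← 1.024305 + 0.32·0.332754 = 1.130787
w(2.3) ≈ 1.1308

1.1308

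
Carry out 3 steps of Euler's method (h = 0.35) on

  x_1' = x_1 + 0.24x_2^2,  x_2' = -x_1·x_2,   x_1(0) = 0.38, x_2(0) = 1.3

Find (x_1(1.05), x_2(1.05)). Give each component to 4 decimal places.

1.4011, 0.5674

Euler on (x_1,x_2): x_1_{n+1} = x_1_n + h·x_1', x_2_{n+1} = x_2_n + h·x_2'.
0.000000: (0.380000, 1.300000); f=(0.785600, -0.494000) → (0.654960, 1.127100)
0.350000: (0.654960, 1.127100); f=(0.959845, -0.738205) → (0.990906, 0.868728)
0.700000: (0.990906, 0.868728); f=(1.172031, -0.860828) → (1.401117, 0.567438)
(x_1(1.05), x_2(1.05)) ≈ (1.4011, 0.5674)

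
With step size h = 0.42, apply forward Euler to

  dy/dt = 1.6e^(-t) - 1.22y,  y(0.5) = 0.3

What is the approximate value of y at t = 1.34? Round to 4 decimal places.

Euler: y_{n+1} = y_n + h·f(t_n, y_n).
t=0.500000, y=0.300000: f=0.604449 → y ← 0.300000 + 0.42·0.604449 = 0.553869
t=0.920000, y=0.553869: f=-0.038089 → y ← 0.553869 + 0.42·(-0.038089) = 0.537871
y(1.34) ≈ 0.5379

0.5379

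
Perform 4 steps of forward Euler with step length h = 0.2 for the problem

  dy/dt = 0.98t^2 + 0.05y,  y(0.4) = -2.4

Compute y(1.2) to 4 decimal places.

Euler: y_{n+1} = y_n + h·f(t_n, y_n).
t=0.400000, y=-2.400000: f=0.036800 → y ← -2.400000 + 0.2·0.036800 = -2.392640
t=0.600000, y=-2.392640: f=0.233168 → y ← -2.392640 + 0.2·0.233168 = -2.346006
t=0.800000, y=-2.346006: f=0.509900 → y ← -2.346006 + 0.2·0.509900 = -2.244026
t=1.000000, y=-2.244026: f=0.867799 → y ← -2.244026 + 0.2·0.867799 = -2.070467
y(1.2) ≈ -2.0705

-2.0705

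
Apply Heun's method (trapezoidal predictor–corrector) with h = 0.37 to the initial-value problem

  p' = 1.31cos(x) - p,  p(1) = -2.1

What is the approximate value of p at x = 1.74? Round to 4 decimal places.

-0.9434

Heun: k1 = f(x_n, p_n); k2 = f(x_n + h, p_n + h·k1); p_{n+1} = p_n + (h/2)·(k1 + k2).
x=1.000000, p=-2.100000:
  k1 = f(1.000000, -2.100000) = 2.807796
  k2 = f(1.370000, -1.061115) = 1.322395
  p ← -2.100000 + (0.37/2)·(2.807796 + 1.322395) = -1.335915
x=1.370000, p=-1.335915:
  k1 = f(1.370000, -1.335915) = 1.597194
  k2 = f(1.740000, -0.744953) = 0.524352
  p ← -1.335915 + (0.37/2)·(1.597194 + 0.524352) = -0.943429
p(1.74) ≈ -0.9434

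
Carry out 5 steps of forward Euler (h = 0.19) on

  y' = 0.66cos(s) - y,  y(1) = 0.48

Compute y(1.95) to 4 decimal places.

0.2134

Euler: y_{n+1} = y_n + h·f(s_n, y_n).
s=1.000000, y=0.480000: f=-0.123400 → y ← 0.480000 + 0.19·(-0.123400) = 0.456554
s=1.190000, y=0.456554: f=-0.211258 → y ← 0.456554 + 0.19·(-0.211258) = 0.416415
s=1.380000, y=0.416415: f=-0.291252 → y ← 0.416415 + 0.19·(-0.291252) = 0.361077
s=1.570000, y=0.361077: f=-0.360551 → y ← 0.361077 + 0.19·(-0.360551) = 0.292572
s=1.760000, y=0.292572: f=-0.416703 → y ← 0.292572 + 0.19·(-0.416703) = 0.213399
y(1.95) ≈ 0.2134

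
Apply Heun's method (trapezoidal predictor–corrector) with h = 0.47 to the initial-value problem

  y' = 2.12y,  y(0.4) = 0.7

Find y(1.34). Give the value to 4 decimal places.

4.3499

Heun: k1 = f(t_n, y_n); k2 = f(t_n + h, y_n + h·k1); y_{n+1} = y_n + (h/2)·(k1 + k2).
t=0.400000, y=0.700000:
  k1 = f(0.400000, 0.700000) = 1.484000
  k2 = f(0.870000, 1.397480) = 2.962658
  y ← 0.700000 + (0.47/2)·(1.484000 + 2.962658) = 1.744965
t=0.870000, y=1.744965:
  k1 = f(0.870000, 1.744965) = 3.699325
  k2 = f(1.340000, 3.483647) = 7.385332
  y ← 1.744965 + (0.47/2)·(3.699325 + 7.385332) = 4.349859
y(1.34) ≈ 4.3499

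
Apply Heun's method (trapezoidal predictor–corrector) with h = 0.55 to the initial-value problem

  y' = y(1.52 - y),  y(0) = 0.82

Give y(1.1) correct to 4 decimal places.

1.2875

Heun: k1 = f(s_n, y_n); k2 = f(s_n + h, y_n + h·k1); y_{n+1} = y_n + (h/2)·(k1 + k2).
s=0.000000, y=0.820000:
  k1 = f(0.000000, 0.820000) = 0.574000
  k2 = f(0.550000, 1.135700) = 0.436450
  y ← 0.820000 + (0.55/2)·(0.574000 + 0.436450) = 1.097874
s=0.550000, y=1.097874:
  k1 = f(0.550000, 1.097874) = 0.463441
  k2 = f(1.100000, 1.352766) = 0.226228
  y ← 1.097874 + (0.55/2)·(0.463441 + 0.226228) = 1.287533
y(1.1) ≈ 1.2875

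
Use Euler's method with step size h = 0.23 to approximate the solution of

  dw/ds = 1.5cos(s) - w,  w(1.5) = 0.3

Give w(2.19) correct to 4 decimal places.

-0.0216

Euler: w_{n+1} = w_n + h·f(s_n, w_n).
s=1.500000, w=0.300000: f=-0.193894 → w ← 0.300000 + 0.23·(-0.193894) = 0.255404
s=1.730000, w=0.255404: f=-0.493202 → w ← 0.255404 + 0.23·(-0.493202) = 0.141968
s=1.960000, w=0.141968: f=-0.711145 → w ← 0.141968 + 0.23·(-0.711145) = -0.021596
w(2.19) ≈ -0.0216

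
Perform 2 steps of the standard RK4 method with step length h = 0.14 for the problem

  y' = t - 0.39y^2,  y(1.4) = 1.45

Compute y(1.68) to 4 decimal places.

1.6236

RK4: k1 = f(t_n, y_n); k2 = f(t_n + h/2, y_n + (h/2)·k1); k3 = f(t_n + h/2, y_n + (h/2)·k2); k4 = f(t_n + h, y_n + h·k3); y_{n+1} = y_n + (h/6)·(k1 + 2k2 + 2k3 + k4).
t=1.400000, y=1.450000:
  k1 = f(1.400000, 1.450000) = 0.580025
  k2 = f(1.470000, 1.490602) = 0.603462
  k3 = f(1.470000, 1.492242) = 0.601553
  k4 = f(1.540000, 1.534217) = 0.622009
  y ← 1.450000 + (0.14/6)·(k1 + 2k2 + 2k3 + k4) = 1.534281
t=1.540000, y=1.534281:
  k1 = f(1.540000, 1.534281) = 0.621932
  k2 = f(1.610000, 1.577817) = 0.639093
  k3 = f(1.610000, 1.579018) = 0.637614
  k4 = f(1.680000, 1.623547) = 0.651997
  y ← 1.534281 + (0.14/6)·(k1 + 2k2 + 2k3 + k4) = 1.623586
y(1.68) ≈ 1.6236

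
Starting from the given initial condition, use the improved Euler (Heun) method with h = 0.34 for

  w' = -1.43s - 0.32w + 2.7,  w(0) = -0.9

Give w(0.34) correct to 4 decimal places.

Heun: k1 = f(s_n, w_n); k2 = f(s_n + h, w_n + h·k1); w_{n+1} = w_n + (h/2)·(k1 + k2).
s=0.000000, w=-0.900000:
  k1 = f(0.000000, -0.900000) = 2.988000
  k2 = f(0.340000, 0.115920) = 2.176706
  w ← -0.900000 + (0.34/2)·(2.988000 + 2.176706) = -0.022000
w(0.34) ≈ -0.0220

-0.0220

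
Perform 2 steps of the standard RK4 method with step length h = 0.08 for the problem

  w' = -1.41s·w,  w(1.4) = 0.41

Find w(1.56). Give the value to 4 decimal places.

0.2936

RK4: k1 = f(s_n, w_n); k2 = f(s_n + h/2, w_n + (h/2)·k1); k3 = f(s_n + h/2, w_n + (h/2)·k2); k4 = f(s_n + h, w_n + h·k3); w_{n+1} = w_n + (h/6)·(k1 + 2k2 + 2k3 + k4).
s=1.400000, w=0.410000:
  k1 = f(1.400000, 0.410000) = -0.809340
  k2 = f(1.440000, 0.377626) = -0.766733
  k3 = f(1.440000, 0.379331) = -0.770193
  k4 = f(1.480000, 0.348385) = -0.727009
  w ← 0.410000 + (0.08/6)·(k1 + 2k2 + 2k3 + k4) = 0.348531
s=1.480000, w=0.348531:
  k1 = f(1.480000, 0.348531) = -0.727314
  k2 = f(1.520000, 0.319438) = -0.684620
  k3 = f(1.520000, 0.321146) = -0.688280
  k4 = f(1.560000, 0.293468) = -0.645513
  w ← 0.348531 + (0.08/6)·(k1 + 2k2 + 2k3 + k4) = 0.293616
w(1.56) ≈ 0.2936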